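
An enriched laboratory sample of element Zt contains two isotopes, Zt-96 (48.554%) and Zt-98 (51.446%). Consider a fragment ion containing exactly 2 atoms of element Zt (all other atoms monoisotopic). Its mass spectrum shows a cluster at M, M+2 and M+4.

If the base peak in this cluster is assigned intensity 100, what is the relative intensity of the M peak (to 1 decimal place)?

(0.48554 + 0.51446)^2 gives M 0.2357, M+2 0.4996, M+4 0.2647; the largest is M+2.
P(M+2) = C(2,1) × 0.48554^1 × 0.51446^1 = 2 × 0.48554 × 0.51446 = 0.499582 (base)
P(M) = C(2,0) × 0.48554^2 × 0.51446^0 = 1 × 0.23574909 × 1.0000 = 0.235749
Relative intensity = 0.235749 / 0.499582 × 100 = 47.2

47.2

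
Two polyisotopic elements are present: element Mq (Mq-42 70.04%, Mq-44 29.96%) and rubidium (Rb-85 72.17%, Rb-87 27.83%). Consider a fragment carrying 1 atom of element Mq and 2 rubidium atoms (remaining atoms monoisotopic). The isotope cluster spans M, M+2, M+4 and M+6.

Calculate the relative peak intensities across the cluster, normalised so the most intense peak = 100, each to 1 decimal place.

Element Mq pattern (n=1): 0.7004 : 0.2996
Rubidium pattern (n=2): 0.52085089 : 0.40169822 : 0.07745089
Convolve the two distributions (both contribute in 2-u steps):
  M: 0.7004×0.52085089 = 0.364804
  M+2: 0.7004×0.40169822 + 0.2996×0.52085089 = 0.437396
  M+4: 0.7004×0.07745089 + 0.2996×0.40169822 = 0.174595
  M+6: 0.2996×0.07745089 = 0.023204
Scale to base peak (0.437396) = 100: 83.4 : 100.0 : 39.9 : 5.3

83.4 : 100.0 : 39.9 : 5.3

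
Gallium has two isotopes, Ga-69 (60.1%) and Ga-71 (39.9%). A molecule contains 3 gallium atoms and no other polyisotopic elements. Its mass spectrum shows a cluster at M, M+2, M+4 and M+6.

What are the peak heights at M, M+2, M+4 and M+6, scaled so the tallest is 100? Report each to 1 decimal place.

Expanding (0.601 + 0.399)^3:
P(M) = 0.601^3 = 0.217082
P(M+2) = 3 × 0.601^2 × 0.399^1 = 0.432358
P(M+4) = 3 × 0.601^1 × 0.399^2 = 0.287039
P(M+6) = 0.399^3 = 0.063521
The M+2 peak is largest (0.432358); scaling to 100 gives 50.2 : 100.0 : 66.4 : 14.7.

50.2 : 100.0 : 66.4 : 14.7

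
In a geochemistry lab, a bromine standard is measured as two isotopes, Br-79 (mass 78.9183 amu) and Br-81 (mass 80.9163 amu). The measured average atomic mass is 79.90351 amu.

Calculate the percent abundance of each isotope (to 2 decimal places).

Br-79: 50.69%, Br-81: 49.31%

Let x be the fractional abundance of Br-79; then Br-81 has abundance 1 − x.
78.9183·x + 80.9163·(1 − x) = 79.90351
(78.9183 − 80.9163)·x = 79.90351 − 80.9163
x = -1.01279 / -1.9980 = 0.50690 → 50.69% Br-79, 49.31% Br-81.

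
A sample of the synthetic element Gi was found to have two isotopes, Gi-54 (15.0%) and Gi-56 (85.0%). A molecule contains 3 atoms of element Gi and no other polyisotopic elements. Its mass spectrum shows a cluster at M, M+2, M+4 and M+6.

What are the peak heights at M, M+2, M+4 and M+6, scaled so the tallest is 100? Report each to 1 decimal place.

Expanding (0.150 + 0.850)^3:
P(M) = 0.150^3 = 0.003375
P(M+2) = 3 × 0.150^2 × 0.850^1 = 0.057375
P(M+4) = 3 × 0.150^1 × 0.850^2 = 0.325125
P(M+6) = 0.850^3 = 0.614125
The M+6 peak is largest (0.614125); scaling to 100 gives 0.5 : 9.3 : 52.9 : 100.0.

0.5 : 9.3 : 52.9 : 100.0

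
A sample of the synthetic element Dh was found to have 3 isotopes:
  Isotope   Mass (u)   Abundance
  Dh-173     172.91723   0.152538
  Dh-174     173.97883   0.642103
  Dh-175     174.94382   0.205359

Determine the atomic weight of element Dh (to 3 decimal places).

174.015 u

The abundance-weighted mean is 0.152538 × 172.91723 + 0.642103 × 173.97883 + 0.205359 × 174.94382
= 26.376448 + 111.712329 + 35.926288 = 174.015065 u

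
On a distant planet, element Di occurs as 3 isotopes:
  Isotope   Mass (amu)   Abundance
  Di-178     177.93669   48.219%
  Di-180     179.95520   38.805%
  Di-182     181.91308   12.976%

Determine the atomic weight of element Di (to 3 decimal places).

179.236 amu

The abundance-weighted mean is 0.48219 × 177.93669 + 0.38805 × 179.95520 + 0.12976 × 181.91308
= 85.799293 + 69.831615 + 23.605041 = 179.235949 amu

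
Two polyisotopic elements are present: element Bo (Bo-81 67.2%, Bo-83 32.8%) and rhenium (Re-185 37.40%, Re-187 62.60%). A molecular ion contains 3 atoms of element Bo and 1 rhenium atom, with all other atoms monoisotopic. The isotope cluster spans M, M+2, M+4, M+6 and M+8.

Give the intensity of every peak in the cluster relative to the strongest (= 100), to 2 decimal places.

Element Bo pattern (n=3): 0.30346445 : 0.44435866 : 0.21688934 : 0.03528755
Rhenium pattern (n=1): 0.3740 : 0.6260
Convolve the two distributions (both contribute in 2-u steps):
  M: 0.30346445×0.3740 = 0.113496
  M+2: 0.30346445×0.6260 + 0.44435866×0.3740 = 0.356159
  M+4: 0.44435866×0.6260 + 0.21688934×0.3740 = 0.359285
  M+6: 0.21688934×0.6260 + 0.03528755×0.3740 = 0.148970
  M+8: 0.03528755×0.6260 = 0.022090
Scale to base peak (0.359285) = 100: 31.59 : 99.13 : 100.00 : 41.46 : 6.15

31.59 : 99.13 : 100.00 : 41.46 : 6.15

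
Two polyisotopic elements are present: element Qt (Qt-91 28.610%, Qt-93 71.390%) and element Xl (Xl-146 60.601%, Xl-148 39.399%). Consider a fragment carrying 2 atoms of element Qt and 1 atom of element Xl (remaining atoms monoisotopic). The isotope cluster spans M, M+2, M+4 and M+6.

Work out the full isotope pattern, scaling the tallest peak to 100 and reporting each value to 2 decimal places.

Element Qt pattern (n=2): 0.08185321 : 0.40849358 : 0.50965321
Element Xl pattern (n=1): 0.60601 : 0.39399
Convolve the two distributions (both contribute in 2-u steps):
  M: 0.08185321×0.60601 = 0.049604
  M+2: 0.08185321×0.39399 + 0.40849358×0.60601 = 0.279801
  M+4: 0.40849358×0.39399 + 0.50965321×0.60601 = 0.469797
  M+6: 0.50965321×0.39399 = 0.200798
Scale to base peak (0.469797) = 100: 10.56 : 59.56 : 100.00 : 42.74

10.56 : 59.56 : 100.00 : 42.74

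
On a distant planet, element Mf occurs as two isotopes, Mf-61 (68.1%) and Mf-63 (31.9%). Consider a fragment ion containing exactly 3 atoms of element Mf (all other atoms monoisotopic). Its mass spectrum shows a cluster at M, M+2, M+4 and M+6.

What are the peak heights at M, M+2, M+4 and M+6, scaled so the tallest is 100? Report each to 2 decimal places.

71.16 : 100.00 : 46.84 : 7.31

Each Mf atom is independently Mf-61 (p = 0.681) or Mf-63 (q = 0.319); the cluster is the binomial expansion (p + q)^3.
P(M) = 0.681^3 = 0.315821
P(M+2) = 3 × 0.681^2 × 0.319^1 = 0.443819
P(M+4) = 3 × 0.681^1 × 0.319^2 = 0.207898
P(M+6) = 0.319^3 = 0.032462
The M+2 peak is largest (0.443819); scaling to 100 gives 71.16 : 100.00 : 46.84 : 7.31.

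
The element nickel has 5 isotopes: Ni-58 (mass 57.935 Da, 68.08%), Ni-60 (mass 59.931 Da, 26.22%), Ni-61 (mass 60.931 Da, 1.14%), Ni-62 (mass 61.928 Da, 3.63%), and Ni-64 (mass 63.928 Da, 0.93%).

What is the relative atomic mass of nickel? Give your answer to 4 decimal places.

Average mass = Σ (abundance × isotope mass) = 0.6808 × 57.935 + 0.2622 × 59.931 + 0.0114 × 60.931 + 0.0363 × 61.928 + 0.0093 × 63.928
= 39.44215 + 15.71391 + 0.69461 + 2.24799 + 0.59453 = 58.69319 Da

58.6932 Da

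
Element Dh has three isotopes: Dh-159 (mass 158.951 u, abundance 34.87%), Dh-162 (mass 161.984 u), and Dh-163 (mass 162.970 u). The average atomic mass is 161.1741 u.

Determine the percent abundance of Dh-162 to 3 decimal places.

40.008%

Let x and y be the fractions of Dh-162 and Dh-163. Then x + y = 1 − 0.3487 = 0.6513 and 161.984x + 162.970y = 161.1741 − 0.3487×158.951 = 105.7478863.
Substituting: 161.984x + 162.970(0.6513 − x) = 105.7478863
(161.984 − 162.970)x = -0.3944747  ⇒  x = 0.40008, y = 0.25122
Dh-162: 40.008%, Dh-163: 25.122%.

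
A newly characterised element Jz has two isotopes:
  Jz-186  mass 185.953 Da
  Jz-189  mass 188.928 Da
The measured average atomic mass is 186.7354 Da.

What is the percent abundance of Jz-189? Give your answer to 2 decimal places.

Let x be the fractional abundance of Jz-186; then Jz-189 has abundance 1 − x.
185.953·x + 188.928·(1 − x) = 186.7354
(185.953 − 188.928)·x = 186.7354 − 188.928
x = -2.1926 / -2.975 = 0.73701 → 73.70% Jz-186, 26.30% Jz-189.

26.30%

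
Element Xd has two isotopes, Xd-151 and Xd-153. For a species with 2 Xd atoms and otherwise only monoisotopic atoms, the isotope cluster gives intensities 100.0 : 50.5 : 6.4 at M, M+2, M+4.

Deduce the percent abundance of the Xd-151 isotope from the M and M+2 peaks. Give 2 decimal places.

79.84%

Write p for the Xd-151 fraction. I(M+2)/I(M) = [C(2,1)·p^1·(1−p)] / p^2 = 2·(1−p)/p = 50.5/100.0 = 0.5050
(1−p)/p = 0.5050/2 = 0.2525  ⇒  p = 1/(1 + 0.2525) = 0.7984
Xd-151: 79.84%, Xd-153: 20.16%.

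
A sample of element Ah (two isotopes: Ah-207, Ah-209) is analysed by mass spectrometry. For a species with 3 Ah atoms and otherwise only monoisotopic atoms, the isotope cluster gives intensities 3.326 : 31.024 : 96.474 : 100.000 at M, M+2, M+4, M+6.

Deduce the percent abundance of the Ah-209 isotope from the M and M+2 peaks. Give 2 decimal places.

Write p for the Ah-207 fraction. I(M+2)/I(M) = [C(3,1)·p^2·(1−p)] / p^3 = 3·(1−p)/p = 31.024/3.326 = 9.3277
(1−p)/p = 9.3277/3 = 3.1092  ⇒  p = 1/(1 + 3.1092) = 0.2434
Ah-207: 24.34%, Ah-209: 75.66%.

75.66%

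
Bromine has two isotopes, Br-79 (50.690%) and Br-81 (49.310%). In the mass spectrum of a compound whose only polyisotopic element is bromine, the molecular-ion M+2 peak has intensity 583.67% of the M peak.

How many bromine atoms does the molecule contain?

The M+2/M ratio from n Br atoms is n · q/p = n · 0.49310/0.50690.
n = 5.8367 × 0.50690/0.49310 = 6.00 ≈ 6

6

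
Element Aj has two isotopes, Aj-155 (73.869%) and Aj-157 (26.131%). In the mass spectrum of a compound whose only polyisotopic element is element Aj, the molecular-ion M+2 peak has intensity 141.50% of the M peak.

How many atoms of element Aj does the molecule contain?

4

For n independent Aj atoms, I(M+2)/I(M) = n · (abundance Aj-157) / (abundance Aj-155) = n · 0.26131/0.73869.
n = 1.4150 × 0.73869/0.26131 = 4.00 ≈ 4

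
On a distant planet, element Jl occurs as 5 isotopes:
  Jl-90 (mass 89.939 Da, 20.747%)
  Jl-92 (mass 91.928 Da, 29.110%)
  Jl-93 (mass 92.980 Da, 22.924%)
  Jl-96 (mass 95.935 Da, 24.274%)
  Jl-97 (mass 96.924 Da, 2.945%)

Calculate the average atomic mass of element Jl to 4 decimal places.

92.8763 Da

Average mass = Σ (abundance × isotope mass) = 0.20747 × 89.939 + 0.29110 × 91.928 + 0.22924 × 92.980 + 0.24274 × 95.935 + 0.02945 × 96.924
= 18.65964 + 26.76024 + 21.31474 + 23.28726 + 2.85441 = 92.87629 Da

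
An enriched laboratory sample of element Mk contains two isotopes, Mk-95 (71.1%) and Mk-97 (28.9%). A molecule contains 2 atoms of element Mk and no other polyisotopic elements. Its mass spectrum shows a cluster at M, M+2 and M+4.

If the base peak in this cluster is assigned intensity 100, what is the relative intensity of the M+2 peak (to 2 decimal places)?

(0.711 + 0.289)^2 gives M 0.5055, M+2 0.4110, M+4 0.0835; the largest is M.
P(M) = C(2,0) × 0.711^2 × 0.289^0 = 1 × 0.505521 × 1.0000 = 0.505521 (base)
P(M+2) = C(2,1) × 0.711^1 × 0.289^1 = 2 × 0.7110 × 0.2890 = 0.410958
Relative intensity = 0.410958 / 0.505521 × 100 = 81.29

81.29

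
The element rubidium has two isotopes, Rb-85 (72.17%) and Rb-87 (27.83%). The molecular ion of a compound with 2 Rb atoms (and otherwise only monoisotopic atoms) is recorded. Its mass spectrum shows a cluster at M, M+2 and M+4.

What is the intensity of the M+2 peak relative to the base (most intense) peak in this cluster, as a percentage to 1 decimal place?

Binomial terms of (0.7217 + 0.2783)^2: M 0.5209, M+2 0.4017, M+4 0.0775 → M is the base peak.
P(M) = C(2,0) × 0.7217^2 × 0.2783^0 = 1 × 0.52085089 × 1.0000 = 0.520851 (base)
P(M+2) = C(2,1) × 0.7217^1 × 0.2783^1 = 2 × 0.7217 × 0.2783 = 0.401698
Relative intensity = 0.401698 / 0.520851 × 100 = 77.1

77.1%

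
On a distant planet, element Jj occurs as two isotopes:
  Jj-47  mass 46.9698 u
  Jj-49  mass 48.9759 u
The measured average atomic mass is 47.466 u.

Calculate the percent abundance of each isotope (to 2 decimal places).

Jj-47: 75.27%, Jj-49: 24.73%

Let x be the fractional abundance of Jj-47; then Jj-49 has abundance 1 − x.
46.9698·x + 48.9759·(1 − x) = 47.466
(46.9698 − 48.9759)·x = 47.466 − 48.9759
x = -1.5099 / -2.0061 = 0.75265 → 75.27% Jj-47, 24.73% Jj-49.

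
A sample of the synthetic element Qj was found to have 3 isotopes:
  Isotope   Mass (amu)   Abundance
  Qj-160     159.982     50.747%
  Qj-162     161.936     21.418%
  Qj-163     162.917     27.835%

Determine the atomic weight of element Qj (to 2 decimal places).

161.22 amu

Average mass = Σ (abundance × isotope mass) = 0.50747 × 159.982 + 0.21418 × 161.936 + 0.27835 × 162.917
= 81.1861 + 34.6835 + 45.3479 = 161.2175 amu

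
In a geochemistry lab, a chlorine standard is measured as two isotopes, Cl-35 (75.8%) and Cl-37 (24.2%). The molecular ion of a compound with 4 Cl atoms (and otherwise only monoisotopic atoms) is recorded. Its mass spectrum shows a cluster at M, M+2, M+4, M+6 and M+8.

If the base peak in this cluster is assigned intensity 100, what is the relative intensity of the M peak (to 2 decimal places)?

78.31

Term probabilities: M 0.3301, M+2 0.4216, M+4 0.2019, M+6 0.0430, M+8 0.0034. Base peak = M+2.
P(M+2) = C(4,1) × 0.758^3 × 0.242^1 = 4 × 0.43551951 × 0.2420 = 0.421583 (base)
P(M) = C(4,0) × 0.758^4 × 0.242^0 = 1 × 0.33012379 × 1.0000 = 0.330124
Relative intensity = 0.330124 / 0.421583 × 100 = 78.31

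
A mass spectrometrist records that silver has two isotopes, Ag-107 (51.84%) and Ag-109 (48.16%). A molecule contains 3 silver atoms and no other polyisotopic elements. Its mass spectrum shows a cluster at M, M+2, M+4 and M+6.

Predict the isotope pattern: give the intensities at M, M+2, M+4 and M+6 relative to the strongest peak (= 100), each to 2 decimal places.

Expanding (0.5184 + 0.4816)^3:
P(M) = 0.5184^3 = 0.139314
P(M+2) = 3 × 0.5184^2 × 0.4816^1 = 0.388273
P(M+4) = 3 × 0.5184^1 × 0.4816^2 = 0.360711
P(M+6) = 0.4816^3 = 0.111702
The M+2 peak is largest (0.388273); scaling to 100 gives 35.88 : 100.00 : 92.90 : 28.77.

35.88 : 100.00 : 92.90 : 28.77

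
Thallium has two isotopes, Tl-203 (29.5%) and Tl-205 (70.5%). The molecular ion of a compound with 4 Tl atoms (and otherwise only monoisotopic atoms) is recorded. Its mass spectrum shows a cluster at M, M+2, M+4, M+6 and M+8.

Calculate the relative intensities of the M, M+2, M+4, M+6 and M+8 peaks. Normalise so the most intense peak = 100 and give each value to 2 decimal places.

1.83 : 17.51 : 62.77 : 100.00 : 59.75

Expanding (0.295 + 0.705)^4:
P(M) = 0.295^4 = 0.007573
P(M+2) = 4 × 0.295^3 × 0.705^1 = 0.072396
P(M+4) = 6 × 0.295^2 × 0.705^2 = 0.259522
P(M+6) = 4 × 0.295^1 × 0.705^3 = 0.413475
P(M+8) = 0.705^4 = 0.247034
The M+6 peak is largest (0.413475); scaling to 100 gives 1.83 : 17.51 : 62.77 : 100.00 : 59.75.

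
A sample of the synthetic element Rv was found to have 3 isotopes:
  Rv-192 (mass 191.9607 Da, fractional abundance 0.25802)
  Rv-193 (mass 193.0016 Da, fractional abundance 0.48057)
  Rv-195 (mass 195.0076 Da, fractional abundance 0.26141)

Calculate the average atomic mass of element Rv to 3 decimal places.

193.257 Da

Ar = Σ fᵢ·mᵢ = 0.25802 × 191.9607 + 0.48057 × 193.0016 + 0.26141 × 195.0076
= 49.52970 + 92.75078 + 50.97694 = 193.25742 Da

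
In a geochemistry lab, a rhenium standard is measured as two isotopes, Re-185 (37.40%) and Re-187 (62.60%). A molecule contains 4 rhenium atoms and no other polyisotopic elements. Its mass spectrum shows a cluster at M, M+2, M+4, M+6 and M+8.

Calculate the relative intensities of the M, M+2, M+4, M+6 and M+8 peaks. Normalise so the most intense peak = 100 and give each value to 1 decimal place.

5.3 : 35.7 : 89.6 : 100.0 : 41.8

The 4 Re atoms are independent, so intensities follow the terms of (0.3740 + 0.6260)^4.
P(M) = 0.3740^4 = 0.019565
P(M+2) = 4 × 0.3740^3 × 0.6260^1 = 0.130993
P(M+4) = 6 × 0.3740^2 × 0.6260^2 = 0.328884
P(M+6) = 4 × 0.3740^1 × 0.6260^3 = 0.366990
P(M+8) = 0.6260^4 = 0.153567
The M+6 peak is largest (0.366990); scaling to 100 gives 5.3 : 35.7 : 89.6 : 100.0 : 41.8.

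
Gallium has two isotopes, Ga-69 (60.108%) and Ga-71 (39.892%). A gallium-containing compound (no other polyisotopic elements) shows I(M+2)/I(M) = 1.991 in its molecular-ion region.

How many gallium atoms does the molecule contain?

3

The M+2/M ratio from n Ga atoms is n · q/p = n · 0.39892/0.60108.
n = 1.991 × 0.60108/0.39892 = 3.00 ≈ 3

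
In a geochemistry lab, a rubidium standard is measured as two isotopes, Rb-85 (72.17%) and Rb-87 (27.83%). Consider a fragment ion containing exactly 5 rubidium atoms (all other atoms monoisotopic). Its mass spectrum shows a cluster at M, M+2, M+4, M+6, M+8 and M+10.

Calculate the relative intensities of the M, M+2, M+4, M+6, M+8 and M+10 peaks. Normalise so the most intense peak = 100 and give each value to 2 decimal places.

51.86 : 100.00 : 77.12 : 29.74 : 5.73 : 0.44

Expanding (0.7217 + 0.2783)^5:
P(M) = 0.7217^5 = 0.195787
P(M+2) = 5 × 0.7217^4 × 0.2783^1 = 0.377494
P(M+4) = 10 × 0.7217^3 × 0.2783^2 = 0.291136
P(M+6) = 10 × 0.7217^2 × 0.2783^3 = 0.112267
P(M+8) = 5 × 0.7217^1 × 0.2783^4 = 0.021646
P(M+10) = 0.2783^5 = 0.001669
The M+2 peak is largest (0.377494); scaling to 100 gives 51.86 : 100.00 : 77.12 : 29.74 : 5.73 : 0.44.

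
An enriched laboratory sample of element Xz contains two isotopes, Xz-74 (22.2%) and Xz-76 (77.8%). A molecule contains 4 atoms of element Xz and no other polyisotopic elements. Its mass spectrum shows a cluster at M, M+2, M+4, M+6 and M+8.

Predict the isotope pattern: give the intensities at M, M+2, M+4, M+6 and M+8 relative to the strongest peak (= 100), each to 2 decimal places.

The 4 Xz atoms are independent, so intensities follow the terms of (0.222 + 0.778)^4.
P(M) = 0.222^4 = 0.002429
P(M+2) = 4 × 0.222^3 × 0.778^1 = 0.034049
P(M+4) = 6 × 0.222^2 × 0.778^2 = 0.178985
P(M+6) = 4 × 0.222^1 × 0.778^3 = 0.418169
P(M+8) = 0.778^4 = 0.366369
The M+6 peak is largest (0.418169); scaling to 100 gives 0.58 : 8.14 : 42.80 : 100.00 : 87.61.

0.58 : 8.14 : 42.80 : 100.00 : 87.61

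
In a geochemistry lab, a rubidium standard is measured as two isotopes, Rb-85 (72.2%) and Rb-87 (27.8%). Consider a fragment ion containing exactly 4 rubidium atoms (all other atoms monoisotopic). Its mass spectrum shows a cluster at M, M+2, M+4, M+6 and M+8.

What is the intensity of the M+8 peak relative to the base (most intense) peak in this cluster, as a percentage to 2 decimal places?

1.43%

Binomial terms of (0.722 + 0.278)^4: M 0.2717, M+2 0.4185, M+4 0.2417, M+6 0.0620, M+8 0.0060 → M+2 is the base peak.
P(M+2) = C(4,1) × 0.722^3 × 0.278^1 = 4 × 0.37636705 × 0.2780 = 0.418520 (base)
P(M+8) = C(4,4) × 0.722^0 × 0.278^4 = 1 × 1.0000 × 0.00597282 = 0.005973
Relative intensity = 0.005973 / 0.418520 × 100 = 1.43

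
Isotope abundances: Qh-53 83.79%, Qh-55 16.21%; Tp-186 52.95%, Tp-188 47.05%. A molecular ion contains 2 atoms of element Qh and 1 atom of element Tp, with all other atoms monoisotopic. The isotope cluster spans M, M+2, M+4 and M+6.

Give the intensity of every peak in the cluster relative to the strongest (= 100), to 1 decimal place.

78.4 : 100.0 : 29.9 : 2.6

Element Qh pattern (n=2): 0.70207641 : 0.27164718 : 0.02627641
Element Tp pattern (n=1): 0.5295 : 0.4705
Convolve the two distributions (both contribute in 2-u steps):
  M: 0.70207641×0.5295 = 0.371749
  M+2: 0.70207641×0.4705 + 0.27164718×0.5295 = 0.474164
  M+4: 0.27164718×0.4705 + 0.02627641×0.5295 = 0.141723
  M+6: 0.02627641×0.4705 = 0.012363
Scale to base peak (0.474164) = 100: 78.4 : 100.0 : 29.9 : 2.6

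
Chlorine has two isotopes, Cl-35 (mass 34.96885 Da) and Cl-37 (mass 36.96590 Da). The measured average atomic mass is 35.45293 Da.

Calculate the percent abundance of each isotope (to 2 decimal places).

Cl-35: 75.76%, Cl-37: 24.24%

Let x be the fractional abundance of Cl-35; then Cl-37 has abundance 1 − x.
34.96885·x + 36.96590·(1 − x) = 35.45293
(34.96885 − 36.96590)·x = 35.45293 − 36.96590
x = -1.51297 / -1.99705 = 0.75760 → 75.76% Cl-35, 24.24% Cl-37.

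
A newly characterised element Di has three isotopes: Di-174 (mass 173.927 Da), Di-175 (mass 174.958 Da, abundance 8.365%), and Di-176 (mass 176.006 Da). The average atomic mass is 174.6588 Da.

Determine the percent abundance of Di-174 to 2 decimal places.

The remaining 91.635% is split between Di-174 (fraction x) and Di-176 (fraction 0.91635 − x).
Substituting: 173.927x + 176.006(0.91635 − x) = 160.0235633
(173.927 − 176.006)x = -1.2595348  ⇒  x = 0.60584, y = 0.31051
Di-174: 60.58%, Di-176: 31.05%.

60.58%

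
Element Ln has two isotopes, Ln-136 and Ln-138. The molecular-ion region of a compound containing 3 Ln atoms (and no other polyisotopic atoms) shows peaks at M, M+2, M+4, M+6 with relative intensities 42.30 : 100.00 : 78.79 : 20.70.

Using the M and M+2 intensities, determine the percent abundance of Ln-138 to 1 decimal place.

Let p = fractional abundance of Ln-136. I(M+2)/I(M) = [C(3,1)·p^2·(1−p)] / p^3 = 3·(1−p)/p = 100.00/42.30 = 2.3641
(1−p)/p = 2.3641/3 = 0.7880  ⇒  p = 1/(1 + 0.7880) = 0.5593
Ln-136: 55.9%, Ln-138: 44.1%.

44.1%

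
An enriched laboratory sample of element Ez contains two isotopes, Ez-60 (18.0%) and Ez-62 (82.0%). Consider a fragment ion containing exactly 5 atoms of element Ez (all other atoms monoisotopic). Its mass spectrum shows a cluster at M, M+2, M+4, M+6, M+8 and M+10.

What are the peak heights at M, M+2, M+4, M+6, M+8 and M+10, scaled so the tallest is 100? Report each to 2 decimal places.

Expanding (0.180 + 0.820)^5:
P(M) = 0.180^5 = 0.000189
P(M+2) = 5 × 0.180^4 × 0.820^1 = 0.004304
P(M+4) = 10 × 0.180^3 × 0.820^2 = 0.039214
P(M+6) = 10 × 0.180^2 × 0.820^3 = 0.178643
P(M+8) = 5 × 0.180^1 × 0.820^4 = 0.406910
P(M+10) = 0.820^5 = 0.370740
The M+8 peak is largest (0.406910); scaling to 100 gives 0.05 : 1.06 : 9.64 : 43.90 : 100.00 : 91.11.

0.05 : 1.06 : 9.64 : 43.90 : 100.00 : 91.11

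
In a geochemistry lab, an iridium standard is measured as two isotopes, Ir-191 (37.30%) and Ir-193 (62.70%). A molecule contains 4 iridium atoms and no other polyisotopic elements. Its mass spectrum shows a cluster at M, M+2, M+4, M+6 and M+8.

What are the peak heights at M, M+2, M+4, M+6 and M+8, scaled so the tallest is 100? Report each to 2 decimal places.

The 4 Ir atoms are independent, so intensities follow the terms of (0.3730 + 0.6270)^4.
P(M) = 0.3730^4 = 0.019357
P(M+2) = 4 × 0.3730^3 × 0.6270^1 = 0.130153
P(M+4) = 6 × 0.3730^2 × 0.6270^2 = 0.328174
P(M+6) = 4 × 0.3730^1 × 0.6270^3 = 0.367766
P(M+8) = 0.6270^4 = 0.154550
The M+6 peak is largest (0.367766); scaling to 100 gives 5.26 : 35.39 : 89.23 : 100.00 : 42.02.

5.26 : 35.39 : 89.23 : 100.00 : 42.02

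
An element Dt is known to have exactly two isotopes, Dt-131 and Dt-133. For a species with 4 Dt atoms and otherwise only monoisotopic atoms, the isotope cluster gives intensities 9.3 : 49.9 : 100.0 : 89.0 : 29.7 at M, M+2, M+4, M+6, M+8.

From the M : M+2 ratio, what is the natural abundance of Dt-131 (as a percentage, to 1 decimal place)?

42.7%

Let p = fractional abundance of Dt-131. I(M+2)/I(M) = [C(4,1)·p^3·(1−p)] / p^4 = 4·(1−p)/p = 49.9/9.3 = 5.3656
(1−p)/p = 5.3656/4 = 1.3414  ⇒  p = 1/(1 + 1.3414) = 0.4271
Dt-131: 42.7%, Dt-133: 57.3%.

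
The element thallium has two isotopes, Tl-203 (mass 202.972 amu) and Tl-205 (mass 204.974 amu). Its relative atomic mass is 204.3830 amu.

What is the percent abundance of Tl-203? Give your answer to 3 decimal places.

Let x be the fractional abundance of Tl-203; then Tl-205 has abundance 1 − x.
202.972·x + 204.974·(1 − x) = 204.3830
(202.972 − 204.974)·x = 204.3830 − 204.974
x = -0.5910 / -2.002 = 0.29520 → 29.520% Tl-203, 70.480% Tl-205.

29.520%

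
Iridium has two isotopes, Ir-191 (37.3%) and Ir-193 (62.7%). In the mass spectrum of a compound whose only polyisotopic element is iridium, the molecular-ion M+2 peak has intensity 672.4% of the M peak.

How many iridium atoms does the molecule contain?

4

With n Ir atoms, P(M+2)/P(M) = C(n,1)·p^(n−1)q / p^n = n·q/p = n · 0.627/0.373.
n = 6.724 × 0.373/0.627 = 4.00 ≈ 4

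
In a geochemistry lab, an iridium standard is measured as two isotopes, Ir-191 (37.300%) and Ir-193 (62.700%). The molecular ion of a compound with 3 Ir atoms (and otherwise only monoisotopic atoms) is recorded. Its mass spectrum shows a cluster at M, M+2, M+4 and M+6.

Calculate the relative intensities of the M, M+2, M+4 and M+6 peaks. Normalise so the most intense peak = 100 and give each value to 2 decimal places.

11.80 : 59.49 : 100.00 : 56.03

Expanding (0.37300 + 0.62700)^3:
P(M) = 0.37300^3 = 0.051895
P(M+2) = 3 × 0.37300^2 × 0.62700^1 = 0.261702
P(M+4) = 3 × 0.37300^1 × 0.62700^2 = 0.439911
P(M+6) = 0.62700^3 = 0.246492
The M+4 peak is largest (0.439911); scaling to 100 gives 11.80 : 59.49 : 100.00 : 56.03.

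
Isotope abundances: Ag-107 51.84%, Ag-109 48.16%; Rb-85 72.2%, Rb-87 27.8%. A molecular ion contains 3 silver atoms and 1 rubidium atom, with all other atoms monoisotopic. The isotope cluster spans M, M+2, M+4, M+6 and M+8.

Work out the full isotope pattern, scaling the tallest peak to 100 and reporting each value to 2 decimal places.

27.31 : 86.61 : 100.00 : 49.11 : 8.43

Silver pattern (n=3): 0.13931407 : 0.38827347 : 0.36071085 : 0.11170161
Rubidium pattern (n=1): 0.7220 : 0.2780
Convolve the two distributions (both contribute in 2-u steps):
  M: 0.13931407×0.7220 = 0.100585
  M+2: 0.13931407×0.2780 + 0.38827347×0.7220 = 0.319063
  M+4: 0.38827347×0.2780 + 0.36071085×0.7220 = 0.368373
  M+6: 0.36071085×0.2780 + 0.11170161×0.7220 = 0.180926
  M+8: 0.11170161×0.2780 = 0.031053
Scale to base peak (0.368373) = 100: 27.31 : 86.61 : 100.00 : 49.11 : 8.43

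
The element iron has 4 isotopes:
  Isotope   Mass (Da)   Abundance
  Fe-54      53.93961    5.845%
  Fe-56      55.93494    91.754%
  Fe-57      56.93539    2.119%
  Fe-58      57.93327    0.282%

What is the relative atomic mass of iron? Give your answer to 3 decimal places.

55.845 Da

Weight each isotope mass by its fractional abundance: 0.05845 × 53.93961 + 0.91754 × 55.93494 + 0.02119 × 56.93539 + 0.00282 × 57.93327
= 3.152770 + 51.322545 + 1.206461 + 0.163372 = 55.845148 Da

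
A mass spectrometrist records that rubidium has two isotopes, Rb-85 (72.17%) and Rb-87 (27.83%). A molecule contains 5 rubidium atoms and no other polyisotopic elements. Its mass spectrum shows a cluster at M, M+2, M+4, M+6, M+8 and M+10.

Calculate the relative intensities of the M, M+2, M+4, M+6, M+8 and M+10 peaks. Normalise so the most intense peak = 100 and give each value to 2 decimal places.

Expanding (0.7217 + 0.2783)^5:
P(M) = 0.7217^5 = 0.195787
P(M+2) = 5 × 0.7217^4 × 0.2783^1 = 0.377494
P(M+4) = 10 × 0.7217^3 × 0.2783^2 = 0.291136
P(M+6) = 10 × 0.7217^2 × 0.2783^3 = 0.112267
P(M+8) = 5 × 0.7217^1 × 0.2783^4 = 0.021646
P(M+10) = 0.2783^5 = 0.001669
The M+2 peak is largest (0.377494); scaling to 100 gives 51.86 : 100.00 : 77.12 : 29.74 : 5.73 : 0.44.

51.86 : 100.00 : 77.12 : 29.74 : 5.73 : 0.44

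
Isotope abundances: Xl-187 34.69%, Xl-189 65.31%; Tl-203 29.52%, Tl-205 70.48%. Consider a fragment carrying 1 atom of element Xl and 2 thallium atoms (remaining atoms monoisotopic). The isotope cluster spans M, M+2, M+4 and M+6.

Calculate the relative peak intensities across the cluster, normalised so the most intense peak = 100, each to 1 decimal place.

6.8 : 45.3 : 100.0 : 73.1

Element Xl pattern (n=1): 0.3469 : 0.6531
Thallium pattern (n=2): 0.08714304 : 0.41611392 : 0.49674304
Convolve the two distributions (both contribute in 2-u steps):
  M: 0.3469×0.08714304 = 0.030230
  M+2: 0.3469×0.41611392 + 0.6531×0.08714304 = 0.201263
  M+4: 0.3469×0.49674304 + 0.6531×0.41611392 = 0.444084
  M+6: 0.6531×0.49674304 = 0.324423
Scale to base peak (0.444084) = 100: 6.8 : 45.3 : 100.0 : 73.1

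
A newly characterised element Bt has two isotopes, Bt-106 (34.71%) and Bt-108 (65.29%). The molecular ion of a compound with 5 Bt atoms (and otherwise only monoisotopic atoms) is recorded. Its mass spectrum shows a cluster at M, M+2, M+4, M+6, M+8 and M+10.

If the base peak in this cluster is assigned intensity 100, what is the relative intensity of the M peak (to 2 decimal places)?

Term probabilities: M 0.0050, M+2 0.0474, M+4 0.1783, M+6 0.3353, M+8 0.3154, M+10 0.1186. Base peak = M+6.
P(M+6) = C(5,3) × 0.3471^2 × 0.6529^3 = 10 × 0.12047841 × 0.27831717 = 0.335312 (base)
P(M) = C(5,0) × 0.3471^5 × 0.6529^0 = 1 × 0.00503817 × 1.0000 = 0.005038
Relative intensity = 0.005038 / 0.335312 × 100 = 1.50

1.50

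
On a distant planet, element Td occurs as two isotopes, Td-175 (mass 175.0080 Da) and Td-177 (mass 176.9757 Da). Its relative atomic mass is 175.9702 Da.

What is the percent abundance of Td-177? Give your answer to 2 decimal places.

Let x be the fractional abundance of Td-175; then Td-177 has abundance 1 − x.
175.0080·x + 176.9757·(1 − x) = 175.9702
(175.0080 − 176.9757)·x = 175.9702 − 176.9757
x = -1.0055 / -1.9677 = 0.51100 → 51.10% Td-175, 48.90% Td-177.

48.90%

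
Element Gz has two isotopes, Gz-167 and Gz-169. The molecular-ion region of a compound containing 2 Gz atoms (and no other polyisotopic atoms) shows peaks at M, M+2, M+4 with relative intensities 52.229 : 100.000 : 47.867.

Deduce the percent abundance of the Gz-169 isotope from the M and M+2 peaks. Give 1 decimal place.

48.9%

Write p for the Gz-167 fraction. I(M+2)/I(M) = [C(2,1)·p^1·(1−p)] / p^2 = 2·(1−p)/p = 100.000/52.229 = 1.9146
(1−p)/p = 1.9146/2 = 0.9573  ⇒  p = 1/(1 + 0.9573) = 0.5109
Gz-167: 51.1%, Gz-169: 48.9%.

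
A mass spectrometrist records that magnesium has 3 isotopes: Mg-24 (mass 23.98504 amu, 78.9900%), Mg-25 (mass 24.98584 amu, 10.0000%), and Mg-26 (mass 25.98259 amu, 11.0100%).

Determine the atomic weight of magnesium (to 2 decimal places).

24.31 amu

Average mass = Σ (abundance × isotope mass) = 0.789900 × 23.98504 + 0.100000 × 24.98584 + 0.110100 × 25.98259
= 18.945783 + 2.498584 + 2.860683 = 24.305050 amu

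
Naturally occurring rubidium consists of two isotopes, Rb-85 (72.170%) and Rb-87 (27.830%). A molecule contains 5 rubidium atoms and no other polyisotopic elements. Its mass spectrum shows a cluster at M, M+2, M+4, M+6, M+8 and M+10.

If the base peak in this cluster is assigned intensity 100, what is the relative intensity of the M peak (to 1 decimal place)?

51.9

Term probabilities: M 0.1958, M+2 0.3775, M+4 0.2911, M+6 0.1123, M+8 0.0216, M+10 0.0017. Base peak = M+2.
P(M+2) = C(5,1) × 0.72170^4 × 0.27830^1 = 5 × 0.27128565 × 0.2783 = 0.377494 (base)
P(M) = C(5,0) × 0.72170^5 × 0.27830^0 = 1 × 0.19578685 × 1.0000 = 0.195787
Relative intensity = 0.195787 / 0.377494 × 100 = 51.9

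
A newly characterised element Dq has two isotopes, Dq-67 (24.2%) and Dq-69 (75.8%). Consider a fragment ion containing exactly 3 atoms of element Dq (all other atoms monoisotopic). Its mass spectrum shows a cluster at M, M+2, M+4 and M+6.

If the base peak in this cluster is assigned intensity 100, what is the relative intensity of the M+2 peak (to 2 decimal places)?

30.58

(0.242 + 0.758)^3 gives M 0.0142, M+2 0.1332, M+4 0.4171, M+6 0.4355; the largest is M+6.
P(M+6) = C(3,3) × 0.242^0 × 0.758^3 = 1 × 1.0000 × 0.43551951 = 0.435520 (base)
P(M+2) = C(3,1) × 0.242^2 × 0.758^1 = 3 × 0.058564 × 0.7580 = 0.133175
Relative intensity = 0.133175 / 0.435520 × 100 = 30.58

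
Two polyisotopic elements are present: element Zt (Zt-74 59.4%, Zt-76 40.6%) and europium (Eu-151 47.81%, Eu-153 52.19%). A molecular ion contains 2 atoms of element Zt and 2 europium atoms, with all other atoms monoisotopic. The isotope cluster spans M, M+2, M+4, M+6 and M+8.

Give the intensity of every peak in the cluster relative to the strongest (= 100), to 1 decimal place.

Element Zt pattern (n=2): 0.352836 : 0.482328 : 0.164836
Europium pattern (n=2): 0.22857961 : 0.49904078 : 0.27237961
Convolve the two distributions (both contribute in 2-u steps):
  M: 0.352836×0.22857961 = 0.080651
  M+2: 0.352836×0.49904078 + 0.482328×0.22857961 = 0.286330
  M+4: 0.352836×0.27237961 + 0.482328×0.49904078 + 0.164836×0.22857961 = 0.374485
  M+6: 0.482328×0.27237961 + 0.164836×0.49904078 = 0.213636
  M+8: 0.164836×0.27237961 = 0.044898
Scale to base peak (0.374485) = 100: 21.5 : 76.5 : 100.0 : 57.0 : 12.0

21.5 : 76.5 : 100.0 : 57.0 : 12.0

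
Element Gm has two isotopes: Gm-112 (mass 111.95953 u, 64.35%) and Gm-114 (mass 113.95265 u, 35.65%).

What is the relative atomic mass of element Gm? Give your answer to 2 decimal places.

112.67 u

Average mass = Σ (abundance × isotope mass) = 0.6435 × 111.95953 + 0.3565 × 113.95265
= 72.045958 + 40.624120 = 112.670078 u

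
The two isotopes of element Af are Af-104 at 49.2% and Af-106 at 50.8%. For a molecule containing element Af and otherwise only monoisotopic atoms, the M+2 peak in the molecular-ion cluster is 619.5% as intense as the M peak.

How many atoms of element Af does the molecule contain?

For n independent Af atoms, I(M+2)/I(M) = n · (abundance Af-106) / (abundance Af-104) = n · 0.508/0.492.
n = 6.195 × 0.492/0.508 = 6.00 ≈ 6

6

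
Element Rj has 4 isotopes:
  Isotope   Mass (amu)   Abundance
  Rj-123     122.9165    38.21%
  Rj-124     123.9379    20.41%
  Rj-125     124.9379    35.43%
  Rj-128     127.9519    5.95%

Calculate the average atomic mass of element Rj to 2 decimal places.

Weight each isotope mass by its fractional abundance: 0.3821 × 122.9165 + 0.2041 × 123.9379 + 0.3543 × 124.9379 + 0.0595 × 127.9519
= 46.96639 + 25.29573 + 44.26550 + 7.61314 = 124.14076 amu

124.14 amu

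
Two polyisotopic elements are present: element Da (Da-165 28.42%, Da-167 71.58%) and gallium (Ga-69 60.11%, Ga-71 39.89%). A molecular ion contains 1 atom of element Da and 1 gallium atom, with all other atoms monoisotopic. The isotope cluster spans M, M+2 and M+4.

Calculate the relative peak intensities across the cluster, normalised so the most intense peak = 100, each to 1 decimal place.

31.4 : 100.0 : 52.5

Element Da pattern (n=1): 0.2842 : 0.7158
Gallium pattern (n=1): 0.6011 : 0.3989
Convolve the two distributions (both contribute in 2-u steps):
  M: 0.2842×0.6011 = 0.170833
  M+2: 0.2842×0.3989 + 0.7158×0.6011 = 0.543635
  M+4: 0.7158×0.3989 = 0.285533
Scale to base peak (0.543635) = 100: 31.4 : 100.0 : 52.5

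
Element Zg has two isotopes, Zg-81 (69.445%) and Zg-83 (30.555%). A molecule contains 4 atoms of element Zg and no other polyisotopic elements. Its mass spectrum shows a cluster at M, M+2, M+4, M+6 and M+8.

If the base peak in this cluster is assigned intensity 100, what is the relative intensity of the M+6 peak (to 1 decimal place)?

19.4

(0.69445 + 0.30555)^4 gives M 0.2326, M+2 0.4093, M+4 0.2701, M+6 0.0792, M+8 0.0087; the largest is M+2.
P(M+2) = C(4,1) × 0.69445^3 × 0.30555^1 = 4 × 0.33490601 × 0.30555 = 0.409322 (base)
P(M+6) = C(4,3) × 0.69445^1 × 0.30555^3 = 4 × 0.69445 × 0.02852639 = 0.079241
Relative intensity = 0.079241 / 0.409322 × 100 = 19.4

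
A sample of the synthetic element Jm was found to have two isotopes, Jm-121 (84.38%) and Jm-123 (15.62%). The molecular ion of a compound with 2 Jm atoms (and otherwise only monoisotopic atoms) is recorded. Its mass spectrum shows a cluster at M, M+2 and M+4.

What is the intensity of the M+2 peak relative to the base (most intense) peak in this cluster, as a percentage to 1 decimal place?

37.0%

Term probabilities: M 0.7120, M+2 0.2636, M+4 0.0244. Base peak = M.
P(M) = C(2,0) × 0.8438^2 × 0.1562^0 = 1 × 0.71199844 × 1.0000 = 0.711998 (base)
P(M+2) = C(2,1) × 0.8438^1 × 0.1562^1 = 2 × 0.8438 × 0.1562 = 0.263603
Relative intensity = 0.263603 / 0.711998 × 100 = 37.0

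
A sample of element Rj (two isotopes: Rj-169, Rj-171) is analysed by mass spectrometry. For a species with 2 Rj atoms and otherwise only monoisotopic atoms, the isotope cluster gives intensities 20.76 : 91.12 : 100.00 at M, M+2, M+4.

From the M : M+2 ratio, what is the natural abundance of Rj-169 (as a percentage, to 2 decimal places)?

Write p for the Rj-169 fraction. I(M+2)/I(M) = [C(2,1)·p^1·(1−p)] / p^2 = 2·(1−p)/p = 91.12/20.76 = 4.3892
(1−p)/p = 4.3892/2 = 2.1946  ⇒  p = 1/(1 + 2.1946) = 0.3130
Rj-169: 31.30%, Rj-171: 68.70%.

31.30%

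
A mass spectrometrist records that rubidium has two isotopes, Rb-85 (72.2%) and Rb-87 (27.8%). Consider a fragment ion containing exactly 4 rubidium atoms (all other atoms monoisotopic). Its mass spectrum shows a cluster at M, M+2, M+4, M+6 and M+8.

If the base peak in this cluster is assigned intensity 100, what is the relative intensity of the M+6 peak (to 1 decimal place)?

Term probabilities: M 0.2717, M+2 0.4185, M+4 0.2417, M+6 0.0620, M+8 0.0060. Base peak = M+2.
P(M+2) = C(4,1) × 0.722^3 × 0.278^1 = 4 × 0.37636705 × 0.2780 = 0.418520 (base)
P(M+6) = C(4,3) × 0.722^1 × 0.278^3 = 4 × 0.7220 × 0.02148495 = 0.062049
Relative intensity = 0.062049 / 0.418520 × 100 = 14.8

14.8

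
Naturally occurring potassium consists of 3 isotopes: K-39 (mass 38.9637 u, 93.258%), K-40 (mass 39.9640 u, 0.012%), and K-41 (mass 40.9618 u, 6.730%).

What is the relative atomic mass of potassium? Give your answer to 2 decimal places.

39.10 u

Weight each isotope mass by its fractional abundance: 0.93258 × 38.9637 + 0.00012 × 39.9640 + 0.06730 × 40.9618
= 36.33677 + 0.00480 + 2.75673 = 39.09830 u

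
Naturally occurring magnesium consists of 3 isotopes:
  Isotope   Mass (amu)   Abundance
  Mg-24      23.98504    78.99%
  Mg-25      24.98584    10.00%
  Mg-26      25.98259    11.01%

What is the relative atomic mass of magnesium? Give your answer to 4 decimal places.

24.3051 amu

Weight each isotope mass by its fractional abundance: 0.7899 × 23.98504 + 0.1000 × 24.98584 + 0.1101 × 25.98259
= 18.945783 + 2.498584 + 2.860683 = 24.305050 amu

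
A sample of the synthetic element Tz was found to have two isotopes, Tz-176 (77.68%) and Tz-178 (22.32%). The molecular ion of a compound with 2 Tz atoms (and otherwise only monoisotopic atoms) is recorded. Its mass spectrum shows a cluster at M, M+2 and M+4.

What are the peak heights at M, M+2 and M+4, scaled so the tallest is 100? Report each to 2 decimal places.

The 2 Tz atoms are independent, so intensities follow the terms of (0.7768 + 0.2232)^2.
P(M) = 0.7768^2 = 0.603418
P(M+2) = 2 × 0.7768^1 × 0.2232^1 = 0.346764
P(M+4) = 0.2232^2 = 0.049818
The M peak is largest (0.603418); scaling to 100 gives 100.00 : 57.47 : 8.26.

100.00 : 57.47 : 8.26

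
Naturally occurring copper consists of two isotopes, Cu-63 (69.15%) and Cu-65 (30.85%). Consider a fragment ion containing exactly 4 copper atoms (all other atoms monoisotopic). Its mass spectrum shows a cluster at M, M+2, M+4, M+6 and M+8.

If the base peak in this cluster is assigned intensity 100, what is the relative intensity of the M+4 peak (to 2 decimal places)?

Term probabilities: M 0.2286, M+2 0.4080, M+4 0.2731, M+6 0.0812, M+8 0.0091. Base peak = M+2.
P(M+2) = C(4,1) × 0.6915^3 × 0.3085^1 = 4 × 0.33065611 × 0.3085 = 0.408030 (base)
P(M+4) = C(4,2) × 0.6915^2 × 0.3085^2 = 6 × 0.47817225 × 0.09517225 = 0.273052
Relative intensity = 0.273052 / 0.408030 × 100 = 66.92

66.92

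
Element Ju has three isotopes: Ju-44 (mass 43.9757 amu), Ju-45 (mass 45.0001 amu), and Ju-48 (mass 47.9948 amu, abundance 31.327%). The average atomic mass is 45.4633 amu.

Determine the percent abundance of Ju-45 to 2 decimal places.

22.31%

Let x and y be the fractions of Ju-44 and Ju-45. Then x + y = 1 − 0.31327 = 0.68673 and 43.9757x + 45.0001y = 45.4633 − 0.31327×47.9948 = 30.427969004.
Substituting: 43.9757x + 45.0001(0.68673 − x) = 30.427969004
(43.9757 − 45.0001)x = -0.474949669  ⇒  x = 0.46364, y = 0.22309
Ju-44: 46.36%, Ju-45: 22.31%.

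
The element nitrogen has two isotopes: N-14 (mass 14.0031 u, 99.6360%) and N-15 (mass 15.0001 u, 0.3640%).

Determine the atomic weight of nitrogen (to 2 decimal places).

Ar = Σ fᵢ·mᵢ = 0.996360 × 14.0031 + 0.003640 × 15.0001
= 13.95213 + 0.05460 = 14.00673 u

14.01 u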